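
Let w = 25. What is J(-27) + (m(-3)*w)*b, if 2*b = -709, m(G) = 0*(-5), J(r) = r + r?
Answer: -54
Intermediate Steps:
J(r) = 2*r
m(G) = 0
b = -709/2 (b = (½)*(-709) = -709/2 ≈ -354.50)
J(-27) + (m(-3)*w)*b = 2*(-27) + (0*25)*(-709/2) = -54 + 0*(-709/2) = -54 + 0 = -54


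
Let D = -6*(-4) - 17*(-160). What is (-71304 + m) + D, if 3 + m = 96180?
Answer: 27617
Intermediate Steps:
m = 96177 (m = -3 + 96180 = 96177)
D = 2744 (D = 24 + 2720 = 2744)
(-71304 + m) + D = (-71304 + 96177) + 2744 = 24873 + 2744 = 27617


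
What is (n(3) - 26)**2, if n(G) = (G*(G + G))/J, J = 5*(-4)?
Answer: 72361/100 ≈ 723.61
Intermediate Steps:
J = -20
n(G) = -G**2/10 (n(G) = (G*(G + G))/(-20) = (G*(2*G))*(-1/20) = (2*G**2)*(-1/20) = -G**2/10)
(n(3) - 26)**2 = (-1/10*3**2 - 26)**2 = (-1/10*9 - 26)**2 = (-9/10 - 26)**2 = (-269/10)**2 = 72361/100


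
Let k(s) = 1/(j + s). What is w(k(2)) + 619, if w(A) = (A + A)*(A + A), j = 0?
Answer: 620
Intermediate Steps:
k(s) = 1/s (k(s) = 1/(0 + s) = 1/s)
w(A) = 4*A² (w(A) = (2*A)*(2*A) = 4*A²)
w(k(2)) + 619 = 4*(1/2)² + 619 = 4*(½)² + 619 = 4*(¼) + 619 = 1 + 619 = 620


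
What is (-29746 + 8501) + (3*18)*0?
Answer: -21245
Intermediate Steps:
(-29746 + 8501) + (3*18)*0 = -21245 + 54*0 = -21245 + 0 = -21245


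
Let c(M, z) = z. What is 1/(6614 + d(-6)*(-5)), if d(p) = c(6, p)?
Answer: 1/6644 ≈ 0.00015051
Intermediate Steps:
d(p) = p
1/(6614 + d(-6)*(-5)) = 1/(6614 - 6*(-5)) = 1/(6614 + 30) = 1/6644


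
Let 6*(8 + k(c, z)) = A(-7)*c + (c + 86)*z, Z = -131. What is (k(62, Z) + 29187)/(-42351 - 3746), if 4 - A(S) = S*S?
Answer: -76448/138291 ≈ -0.55280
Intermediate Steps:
A(S) = 4 - S² (A(S) = 4 - S*S = 4 - S²)
k(c, z) = -8 - 15*c/2 + z*(86 + c)/6 (k(c, z) = -8 + ((4 - 1*(-7)²)*c + (c + 86)*z)/6 = -8 + ((4 - 1*49)*c + (86 + c)*z)/6 = -8 + ((4 - 49)*c + z*(86 + c))/6 = -8 + (-45*c + z*(86 + c))/6 = -8 + (-15*c/2 + z*(86 + c)/6) = -8 - 15*c/2 + z*(86 + c)/6)
(k(62, Z) + 29187)/(-42351 - 3746) = ((-8 - 15/2*62 + (43/3)*(-131) + (⅙)*62*(-131)) + 29187)/(-42351 - 3746) = ((-8 - 465 - 5633/3 - 4061/3) + 29187)/(-46097) = (-11113/3 + 29187)*(-1/46097) = (76448/3)*(-1/46097) = -76448/138291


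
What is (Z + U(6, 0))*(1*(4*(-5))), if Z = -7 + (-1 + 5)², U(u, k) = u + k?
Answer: -300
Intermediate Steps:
U(u, k) = k + u
Z = 9 (Z = -7 + 4² = -7 + 16 = 9)
(Z + U(6, 0))*(1*(4*(-5))) = (9 + (0 + 6))*(1*(4*(-5))) = (9 + 6)*(1*(-20)) = 15*(-20) = -300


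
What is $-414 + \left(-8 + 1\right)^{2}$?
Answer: $-365$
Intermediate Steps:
$-414 + \left(-8 + 1\right)^{2} = -414 + \left(-7\right)^{2} = -414 + 49 = -365$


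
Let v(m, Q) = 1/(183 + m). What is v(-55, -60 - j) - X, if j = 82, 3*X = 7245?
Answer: -309119/128 ≈ -2415.0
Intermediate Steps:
X = 2415 (X = (⅓)*7245 = 2415)
v(-55, -60 - j) - X = 1/(183 - 55) - 1*2415 = 1/128 - 2415 = -309119/128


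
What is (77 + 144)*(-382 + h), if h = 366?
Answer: -3536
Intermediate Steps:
(77 + 144)*(-382 + h) = (77 + 144)*(-382 + 366) = 221*(-16) = -3536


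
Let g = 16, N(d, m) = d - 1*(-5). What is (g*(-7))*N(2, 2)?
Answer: -784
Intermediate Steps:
N(d, m) = 5 + d (N(d, m) = d + 5 = 5 + d)
(g*(-7))*N(2, 2) = (16*(-7))*(5 + 2) = -112*7 = -784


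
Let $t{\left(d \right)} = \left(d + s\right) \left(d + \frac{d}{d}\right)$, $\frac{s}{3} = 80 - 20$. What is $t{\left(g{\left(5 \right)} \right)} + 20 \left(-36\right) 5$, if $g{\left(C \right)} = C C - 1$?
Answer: $1500$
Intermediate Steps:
$s = 180$ ($s = 3 \left(80 - 20\right) = 3 \cdot 60 = 180$)
$g{\left(C \right)} = -1 + C^{2}$ ($g{\left(C \right)} = C^{2} - 1 = -1 + C^{2}$)
$t{\left(d \right)} = \left(1 + d\right) \left(180 + d\right)$ ($t{\left(d \right)} = \left(d + 180\right) \left(d + \frac{d}{d}\right) = \left(180 + d\right) \left(d + 1\right) = \left(180 + d\right) \left(1 + d\right) = \left(1 + d\right) \left(180 + d\right)$)
$t{\left(g{\left(5 \right)} \right)} + 20 \left(-36\right) 5 = \left(180 + \left(-1 + 5^{2}\right)^{2} + 181 \left(-1 + 5^{2}\right)\right) + 20 \left(-36\right) 5 = \left(180 + \left(-1 + 25\right)^{2} + 181 \left(-1 + 25\right)\right) - 3600 = \left(180 + 24^{2} + 181 \cdot 24\right) - 3600 = \left(180 + 576 + 4344\right) - 3600 = 5100 - 3600 = 1500$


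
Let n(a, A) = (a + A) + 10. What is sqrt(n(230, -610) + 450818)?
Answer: 4*sqrt(28153) ≈ 671.15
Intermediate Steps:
n(a, A) = 10 + A + a (n(a, A) = (A + a) + 10 = 10 + A + a)
sqrt(n(230, -610) + 450818) = sqrt((10 - 610 + 230) + 450818) = sqrt(-370 + 450818) = sqrt(450448) = 4*sqrt(28153)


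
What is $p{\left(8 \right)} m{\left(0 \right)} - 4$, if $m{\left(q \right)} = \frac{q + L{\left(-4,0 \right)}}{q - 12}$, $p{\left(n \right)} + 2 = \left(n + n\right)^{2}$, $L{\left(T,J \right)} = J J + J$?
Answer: $-4$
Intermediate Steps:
$L{\left(T,J \right)} = J + J^{2}$ ($L{\left(T,J \right)} = J^{2} + J = J + J^{2}$)
$p{\left(n \right)} = -2 + 4 n^{2}$ ($p{\left(n \right)} = -2 + \left(n + n\right)^{2} = -2 + \left(2 n\right)^{2} = -2 + 4 n^{2}$)
$m{\left(q \right)} = \frac{q}{-12 + q}$ ($m{\left(q \right)} = \frac{q + 0 \left(1 + 0\right)}{q - 12} = \frac{q + 0 \cdot 1}{-12 + q} = \frac{q + 0}{-12 + q} = \frac{q}{-12 + q}$)
$p{\left(8 \right)} m{\left(0 \right)} - 4 = \left(-2 + 4 \cdot 8^{2}\right) \frac{0}{-12 + 0} - 4 = \left(-2 + 4 \cdot 64\right) \frac{0}{-12} - 4 = \left(-2 + 256\right) 0 \left(- \frac{1}{12}\right) - 4 = 254 \cdot 0 - 4 = 0 - 4 = -4$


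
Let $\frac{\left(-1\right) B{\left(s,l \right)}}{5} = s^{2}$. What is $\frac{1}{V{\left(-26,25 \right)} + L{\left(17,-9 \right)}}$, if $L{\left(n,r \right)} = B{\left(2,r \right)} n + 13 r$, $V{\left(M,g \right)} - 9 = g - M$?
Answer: $- \frac{1}{397} \approx -0.0025189$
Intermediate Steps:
$V{\left(M,g \right)} = 9 + g - M$ ($V{\left(M,g \right)} = 9 - \left(M - g\right) = 9 + g - M$)
$B{\left(s,l \right)} = - 5 s^{2}$
$L{\left(n,r \right)} = - 20 n + 13 r$ ($L{\left(n,r \right)} = - 5 \cdot 2^{2} n + 13 r = \left(-5\right) 4 n + 13 r = - 20 n + 13 r$)
$\frac{1}{V{\left(-26,25 \right)} + L{\left(17,-9 \right)}} = \frac{1}{\left(9 + 25 - -26\right) + \left(\left(-20\right) 17 + 13 \left(-9\right)\right)} = \frac{1}{\left(9 + 25 + 26\right) - 457} = \frac{1}{60 - 457} = \frac{1}{-397} = - \frac{1}{397}$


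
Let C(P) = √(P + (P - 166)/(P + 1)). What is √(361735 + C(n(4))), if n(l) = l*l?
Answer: √(104541415 + 17*√2074)/17 ≈ 601.45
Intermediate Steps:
n(l) = l²
C(P) = √(P + (-166 + P)/(1 + P))
√(361735 + C(n(4))) = √(361735 + √((-166 + 4² + 4²*(1 + 4²))/(1 + 4²))) = √(361735 + √((-166 + 16 + 16*(1 + 16))/(1 + 16))) = √(361735 + √((-166 + 16 + 16*17)/17)) = √(361735 + √((-166 + 16 + 272)/17)) = √(361735 + √((1/17)*122)) = √(361735 + √(122/17)) = √(361735 + √2074/17)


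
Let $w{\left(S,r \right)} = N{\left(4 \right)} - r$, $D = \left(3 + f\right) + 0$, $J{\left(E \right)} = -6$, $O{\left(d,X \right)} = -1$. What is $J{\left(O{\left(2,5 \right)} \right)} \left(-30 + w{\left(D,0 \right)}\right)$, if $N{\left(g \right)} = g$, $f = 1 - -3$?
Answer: $156$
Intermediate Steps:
$f = 4$ ($f = 1 + 3 = 4$)
$D = 7$ ($D = \left(3 + 4\right) + 0 = 7 + 0 = 7$)
$w{\left(S,r \right)} = 4 - r$
$J{\left(O{\left(2,5 \right)} \right)} \left(-30 + w{\left(D,0 \right)}\right) = - 6 \left(-30 + \left(4 - 0\right)\right) = - 6 \left(-30 + \left(4 + 0\right)\right) = - 6 \left(-30 + 4\right) = \left(-6\right) \left(-26\right) = 156$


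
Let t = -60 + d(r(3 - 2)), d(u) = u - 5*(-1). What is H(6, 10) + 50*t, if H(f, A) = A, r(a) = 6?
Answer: -2440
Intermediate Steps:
d(u) = 5 + u (d(u) = u + 5 = 5 + u)
t = -49 (t = -60 + (5 + 6) = -60 + 11 = -49)
H(6, 10) + 50*t = 10 + 50*(-49) = 10 - 2450 = -2440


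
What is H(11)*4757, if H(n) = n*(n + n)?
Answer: 1151194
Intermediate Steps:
H(n) = 2*n**2 (H(n) = n*(2*n) = 2*n**2)
H(11)*4757 = (2*11**2)*4757 = (2*121)*4757 = 242*4757 = 1151194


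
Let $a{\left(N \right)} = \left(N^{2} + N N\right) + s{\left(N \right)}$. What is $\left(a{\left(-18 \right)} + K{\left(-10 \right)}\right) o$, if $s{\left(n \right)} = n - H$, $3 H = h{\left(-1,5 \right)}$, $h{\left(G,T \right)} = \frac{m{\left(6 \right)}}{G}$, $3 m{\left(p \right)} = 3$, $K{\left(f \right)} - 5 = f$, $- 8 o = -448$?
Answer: $\frac{105056}{3} \approx 35019.0$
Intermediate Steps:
$o = 56$ ($o = \left(- \frac{1}{8}\right) \left(-448\right) = 56$)
$K{\left(f \right)} = 5 + f$
$m{\left(p \right)} = 1$ ($m{\left(p \right)} = \frac{1}{3} \cdot 3 = 1$)
$h{\left(G,T \right)} = \frac{1}{G}$ ($h{\left(G,T \right)} = 1 \frac{1}{G} = \frac{1}{G}$)
$H = - \frac{1}{3}$ ($H = \frac{1}{3 \left(-1\right)} = \frac{1}{3} \left(-1\right) = - \frac{1}{3} \approx -0.33333$)
$s{\left(n \right)} = \frac{1}{3} + n$ ($s{\left(n \right)} = n - - \frac{1}{3} = n + \frac{1}{3} = \frac{1}{3} + n$)
$a{\left(N \right)} = \frac{1}{3} + N + 2 N^{2}$ ($a{\left(N \right)} = \left(N^{2} + N N\right) + \left(\frac{1}{3} + N\right) = \left(N^{2} + N^{2}\right) + \left(\frac{1}{3} + N\right) = 2 N^{2} + \left(\frac{1}{3} + N\right) = \frac{1}{3} + N + 2 N^{2}$)
$\left(a{\left(-18 \right)} + K{\left(-10 \right)}\right) o = \left(\left(\frac{1}{3} - 18 + 2 \left(-18\right)^{2}\right) + \left(5 - 10\right)\right) 56 = \left(\left(\frac{1}{3} - 18 + 2 \cdot 324\right) - 5\right) 56 = \left(\left(\frac{1}{3} - 18 + 648\right) - 5\right) 56 = \left(\frac{1891}{3} - 5\right) 56 = \frac{1876}{3} \cdot 56 = \frac{105056}{3}$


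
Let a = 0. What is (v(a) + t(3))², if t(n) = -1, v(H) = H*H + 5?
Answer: 16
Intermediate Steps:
v(H) = 5 + H² (v(H) = H² + 5 = 5 + H²)
(v(a) + t(3))² = ((5 + 0²) - 1)² = ((5 + 0) - 1)² = (5 - 1)² = 4² = 16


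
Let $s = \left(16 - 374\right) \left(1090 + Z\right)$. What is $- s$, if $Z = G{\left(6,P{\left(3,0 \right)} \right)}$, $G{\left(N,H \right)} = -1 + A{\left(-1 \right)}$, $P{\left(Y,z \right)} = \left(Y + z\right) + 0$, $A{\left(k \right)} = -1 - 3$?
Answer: $388430$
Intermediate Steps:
$A{\left(k \right)} = -4$ ($A{\left(k \right)} = -1 - 3 = -4$)
$P{\left(Y,z \right)} = Y + z$
$G{\left(N,H \right)} = -5$ ($G{\left(N,H \right)} = -1 - 4 = -5$)
$Z = -5$
$s = -388430$ ($s = \left(16 - 374\right) \left(1090 - 5\right) = \left(16 - 374\right) 1085 = \left(-358\right) 1085 = -388430$)
$- s = \left(-1\right) \left(-388430\right) = 388430$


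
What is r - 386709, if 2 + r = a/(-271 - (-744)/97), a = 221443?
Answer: -9899239044/25543 ≈ -3.8755e+5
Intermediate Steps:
r = -21531057/25543 (r = -2 + 221443/(-271 - (-744)/97) = -2 + 221443/(-271 - 4*(-186/97)) = -2 + 221443/(-271 + 744/97) = -2 + 221443/(-25543/97) = -2 + 221443*(-97/25543) = -2 - 21479971/25543 = -21531057/25543 ≈ -842.93)
r - 386709 = -21531057/25543 - 386709 = -9899239044/25543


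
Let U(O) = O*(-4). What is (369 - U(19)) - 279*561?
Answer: -156074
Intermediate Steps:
U(O) = -4*O
(369 - U(19)) - 279*561 = (369 - (-4)*19) - 279*561 = (369 - 1*(-76)) - 156519 = (369 + 76) - 156519 = 445 - 156519 = -156074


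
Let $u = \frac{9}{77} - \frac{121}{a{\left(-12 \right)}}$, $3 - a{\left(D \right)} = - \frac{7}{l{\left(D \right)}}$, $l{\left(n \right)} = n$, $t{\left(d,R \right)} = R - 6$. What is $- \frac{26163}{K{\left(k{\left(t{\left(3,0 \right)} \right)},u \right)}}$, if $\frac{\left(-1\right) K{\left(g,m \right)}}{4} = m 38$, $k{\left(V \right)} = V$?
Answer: $- \frac{1024947}{297448} \approx -3.4458$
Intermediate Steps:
$t{\left(d,R \right)} = -6 + R$ ($t{\left(d,R \right)} = R - 6 = -6 + R$)
$a{\left(D \right)} = 3 + \frac{7}{D}$ ($a{\left(D \right)} = 3 - - \frac{7}{D} = 3 + \frac{7}{D}$)
$u = - \frac{111543}{2233}$ ($u = \frac{9}{77} - \frac{121}{3 + \frac{7}{-12}} = 9 \cdot \frac{1}{77} - \frac{121}{3 + 7 \left(- \frac{1}{12}\right)} = \frac{9}{77} - \frac{121}{3 - \frac{7}{12}} = \frac{9}{77} - \frac{121}{\frac{29}{12}} = \frac{9}{77} - \frac{1452}{29} = - \frac{111543}{2233} \approx -49.952$)
$K{\left(g,m \right)} = - 152 m$ ($K{\left(g,m \right)} = - 4 m 38 = - 4 \cdot 38 m = - 152 m$)
$- \frac{26163}{K{\left(k{\left(t{\left(3,0 \right)} \right)},u \right)}} = - \frac{26163}{\left(-152\right) \left(- \frac{111543}{2233}\right)} = - \frac{26163}{\frac{16954536}{2233}} = \left(-26163\right) \frac{2233}{16954536} = - \frac{1024947}{297448}$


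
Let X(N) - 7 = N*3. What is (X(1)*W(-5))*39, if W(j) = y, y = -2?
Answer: -780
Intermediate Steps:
W(j) = -2
X(N) = 7 + 3*N (X(N) = 7 + N*3 = 7 + 3*N)
(X(1)*W(-5))*39 = ((7 + 3*1)*(-2))*39 = ((7 + 3)*(-2))*39 = (10*(-2))*39 = -20*39 = -780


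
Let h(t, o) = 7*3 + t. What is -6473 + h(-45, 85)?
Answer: -6497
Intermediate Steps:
h(t, o) = 21 + t
-6473 + h(-45, 85) = -6473 + (21 - 45) = -6473 - 24 = -6497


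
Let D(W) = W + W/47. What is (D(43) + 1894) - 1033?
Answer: 42531/47 ≈ 904.92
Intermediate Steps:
D(W) = 48*W/47 (D(W) = W + W*(1/47) = W + W/47 = 48*W/47)
(D(43) + 1894) - 1033 = ((48/47)*43 + 1894) - 1033 = (2064/47 + 1894) - 1033 = 91082/47 - 1033 = 42531/47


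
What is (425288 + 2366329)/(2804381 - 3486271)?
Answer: -2791617/681890 ≈ -4.0939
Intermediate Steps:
(425288 + 2366329)/(2804381 - 3486271) = 2791617/(-681890) = 2791617*(-1/681890) = -2791617/681890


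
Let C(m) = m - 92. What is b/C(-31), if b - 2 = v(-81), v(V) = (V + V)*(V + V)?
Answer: -26246/123 ≈ -213.38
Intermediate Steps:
v(V) = 4*V² (v(V) = (2*V)*(2*V) = 4*V²)
b = 26246 (b = 2 + 4*(-81)² = 2 + 4*6561 = 2 + 26244 = 26246)
C(m) = -92 + m
b/C(-31) = 26246/(-92 - 31) = 26246/(-123) = 26246*(-1/123) = -26246/123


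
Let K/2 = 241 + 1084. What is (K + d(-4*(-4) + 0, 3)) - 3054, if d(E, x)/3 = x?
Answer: -395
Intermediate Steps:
d(E, x) = 3*x
K = 2650 (K = 2*(241 + 1084) = 2*1325 = 2650)
(K + d(-4*(-4) + 0, 3)) - 3054 = (2650 + 3*3) - 3054 = (2650 + 9) - 3054 = 2659 - 3054 = -395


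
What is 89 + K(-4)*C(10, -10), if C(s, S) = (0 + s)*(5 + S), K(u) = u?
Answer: 289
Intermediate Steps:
C(s, S) = s*(5 + S)
89 + K(-4)*C(10, -10) = 89 - 40*(5 - 10) = 89 - 40*(-5) = 89 - 4*(-50) = 89 + 200 = 289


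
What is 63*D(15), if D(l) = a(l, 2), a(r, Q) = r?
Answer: 945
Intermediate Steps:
D(l) = l
63*D(15) = 63*15 = 945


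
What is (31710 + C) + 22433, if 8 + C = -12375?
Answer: 41760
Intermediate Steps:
C = -12383 (C = -8 - 12375 = -12383)
(31710 + C) + 22433 = (31710 - 12383) + 22433 = 19327 + 22433 = 41760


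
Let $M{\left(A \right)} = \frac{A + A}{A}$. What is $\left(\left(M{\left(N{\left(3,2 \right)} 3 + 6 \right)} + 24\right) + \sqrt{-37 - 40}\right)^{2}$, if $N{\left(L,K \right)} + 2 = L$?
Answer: $\left(26 + i \sqrt{77}\right)^{2} \approx 599.0 + 456.3 i$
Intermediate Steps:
$N{\left(L,K \right)} = -2 + L$
$M{\left(A \right)} = 2$ ($M{\left(A \right)} = \frac{2 A}{A} = 2$)
$\left(\left(M{\left(N{\left(3,2 \right)} 3 + 6 \right)} + 24\right) + \sqrt{-37 - 40}\right)^{2} = \left(\left(2 + 24\right) + \sqrt{-37 - 40}\right)^{2} = \left(26 + \sqrt{-77}\right)^{2} = \left(26 + i \sqrt{77}\right)^{2}$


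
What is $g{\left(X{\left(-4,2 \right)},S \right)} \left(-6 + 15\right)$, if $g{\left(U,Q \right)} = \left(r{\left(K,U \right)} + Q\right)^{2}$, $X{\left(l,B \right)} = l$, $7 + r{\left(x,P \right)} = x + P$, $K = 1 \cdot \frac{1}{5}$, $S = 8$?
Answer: $\frac{1764}{25} \approx 70.56$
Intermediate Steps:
$K = \frac{1}{5}$ ($K = 1 \cdot \frac{1}{5} = \frac{1}{5} \approx 0.2$)
$r{\left(x,P \right)} = -7 + P + x$ ($r{\left(x,P \right)} = -7 + \left(x + P\right) = -7 + \left(P + x\right) = -7 + P + x$)
$g{\left(U,Q \right)} = \left(- \frac{34}{5} + Q + U\right)^{2}$ ($g{\left(U,Q \right)} = \left(\left(-7 + U + \frac{1}{5}\right) + Q\right)^{2} = \left(\left(- \frac{34}{5} + U\right) + Q\right)^{2} = \left(- \frac{34}{5} + Q + U\right)^{2}$)
$g{\left(X{\left(-4,2 \right)},S \right)} \left(-6 + 15\right) = \frac{\left(-34 + 5 \cdot 8 + 5 \left(-4\right)\right)^{2}}{25} \left(-6 + 15\right) = \frac{\left(-34 + 40 - 20\right)^{2}}{25} \cdot 9 = \frac{\left(-14\right)^{2}}{25} \cdot 9 = \frac{1}{25} \cdot 196 \cdot 9 = \frac{196}{25} \cdot 9 = \frac{1764}{25}$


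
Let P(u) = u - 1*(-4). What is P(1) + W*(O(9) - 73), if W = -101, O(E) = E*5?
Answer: 2833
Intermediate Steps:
P(u) = 4 + u (P(u) = u + 4 = 4 + u)
O(E) = 5*E
P(1) + W*(O(9) - 73) = (4 + 1) - 101*(5*9 - 73) = 5 - 101*(45 - 73) = 5 - 101*(-28) = 5 + 2828 = 2833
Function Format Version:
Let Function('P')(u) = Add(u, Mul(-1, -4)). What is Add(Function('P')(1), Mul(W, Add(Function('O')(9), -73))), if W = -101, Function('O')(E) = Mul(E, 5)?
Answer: 2833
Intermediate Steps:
Function('P')(u) = Add(4, u) (Function('P')(u) = Add(u, 4) = Add(4, u))
Function('O')(E) = Mul(5, E)
Add(Function('P')(1), Mul(W, Add(Function('O')(9), -73))) = Add(Add(4, 1), Mul(-101, Add(Mul(5, 9), -73))) = Add(5, Mul(-101, Add(45, -73))) = Add(5, Mul(-101, -28)) = Add(5, 2828) = 2833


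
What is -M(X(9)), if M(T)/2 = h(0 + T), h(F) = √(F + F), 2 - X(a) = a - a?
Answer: -4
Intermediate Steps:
X(a) = 2 (X(a) = 2 - (a - a) = 2 - 1*0 = 2 + 0 = 2)
h(F) = √2*√F (h(F) = √(2*F) = √2*√F)
M(T) = 2*√2*√T (M(T) = 2*(√2*√(0 + T)) = 2*(√2*√T) = 2*√2*√T)
-M(X(9)) = -2*√2*√2 = -1*4 = -4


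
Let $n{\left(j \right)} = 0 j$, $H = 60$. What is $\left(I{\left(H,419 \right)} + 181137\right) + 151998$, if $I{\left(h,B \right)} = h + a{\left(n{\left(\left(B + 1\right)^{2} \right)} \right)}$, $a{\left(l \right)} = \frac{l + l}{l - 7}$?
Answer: $333195$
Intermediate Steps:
$n{\left(j \right)} = 0$
$a{\left(l \right)} = \frac{2 l}{-7 + l}$
$I{\left(h,B \right)} = h$ ($I{\left(h,B \right)} = h + 2 \cdot 0 \frac{1}{-7 + 0} = h + 2 \cdot 0 \frac{1}{-7} = h + 2 \cdot 0 \left(- \frac{1}{7}\right) = h + 0 = h$)
$\left(I{\left(H,419 \right)} + 181137\right) + 151998 = \left(60 + 181137\right) + 151998 = 181197 + 151998 = 333195$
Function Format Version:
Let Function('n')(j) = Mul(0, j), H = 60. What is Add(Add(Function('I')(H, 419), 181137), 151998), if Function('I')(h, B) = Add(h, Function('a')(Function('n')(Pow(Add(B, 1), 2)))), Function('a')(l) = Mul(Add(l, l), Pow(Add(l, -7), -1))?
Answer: 333195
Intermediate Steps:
Function('n')(j) = 0
Function('a')(l) = Mul(2, l, Pow(Add(-7, l), -1)) (Function('a')(l) = Mul(Mul(2, l), Pow(Add(-7, l), -1)) = Mul(2, l, Pow(Add(-7, l), -1)))
Function('I')(h, B) = h (Function('I')(h, B) = Add(h, Mul(2, 0, Pow(Add(-7, 0), -1))) = Add(h, Mul(2, 0, Pow(-7, -1))) = Add(h, Mul(2, 0, Rational(-1, 7))) = Add(h, 0) = h)
Add(Add(Function('I')(H, 419), 181137), 151998) = Add(Add(60, 181137), 151998) = Add(181197, 151998) = 333195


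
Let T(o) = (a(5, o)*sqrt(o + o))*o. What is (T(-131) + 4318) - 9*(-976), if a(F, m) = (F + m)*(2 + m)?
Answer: 13102 - 2129274*I*sqrt(262) ≈ 13102.0 - 3.4465e+7*I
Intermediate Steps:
a(F, m) = (2 + m)*(F + m)
T(o) = sqrt(2)*o**(3/2)*(10 + o**2 + 7*o) (T(o) = ((o**2 + 2*5 + 2*o + 5*o)*sqrt(o + o))*o = ((o**2 + 10 + 2*o + 5*o)*sqrt(2*o))*o = ((10 + o**2 + 7*o)*(sqrt(2)*sqrt(o)))*o = (sqrt(2)*sqrt(o)*(10 + o**2 + 7*o))*o = sqrt(2)*o**(3/2)*(10 + o**2 + 7*o))
(T(-131) + 4318) - 9*(-976) = (sqrt(2)*(-131)**(3/2)*(10 + (-131)**2 + 7*(-131)) + 4318) - 9*(-976) = (sqrt(2)*(-131*I*sqrt(131))*(10 + 17161 - 917) + 4318) + 8784 = (sqrt(2)*(-131*I*sqrt(131))*16254 + 4318) + 8784 = (-2129274*I*sqrt(262) + 4318) + 8784 = (4318 - 2129274*I*sqrt(262)) + 8784 = 13102 - 2129274*I*sqrt(262)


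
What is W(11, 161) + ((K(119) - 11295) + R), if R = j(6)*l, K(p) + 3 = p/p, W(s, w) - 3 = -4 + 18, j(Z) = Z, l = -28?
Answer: -11448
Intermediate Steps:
W(s, w) = 17 (W(s, w) = 3 + (-4 + 18) = 3 + 14 = 17)
K(p) = -2 (K(p) = -3 + p/p = -3 + 1 = -2)
R = -168 (R = 6*(-28) = -168)
W(11, 161) + ((K(119) - 11295) + R) = 17 + ((-2 - 11295) - 168) = 17 + (-11297 - 168) = 17 - 11465 = -11448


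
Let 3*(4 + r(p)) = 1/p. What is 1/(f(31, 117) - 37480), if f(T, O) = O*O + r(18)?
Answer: -54/1284929 ≈ -4.2026e-5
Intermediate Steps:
r(p) = -4 + 1/(3*p)
f(T, O) = -215/54 + O**2 (f(T, O) = O*O + (-4 + (1/3)/18) = O**2 + (-4 + (1/3)*(1/18)) = O**2 + (-4 + 1/54) = O**2 - 215/54 = -215/54 + O**2)
1/(f(31, 117) - 37480) = 1/((-215/54 + 117**2) - 37480) = 1/((-215/54 + 13689) - 37480) = 1/(738991/54 - 37480) = 1/(-1284929/54) = -54/1284929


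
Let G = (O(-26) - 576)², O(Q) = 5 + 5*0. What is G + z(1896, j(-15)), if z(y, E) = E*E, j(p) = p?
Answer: 326266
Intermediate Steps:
O(Q) = 5 (O(Q) = 5 + 0 = 5)
z(y, E) = E²
G = 326041 (G = (5 - 576)² = (-571)² = 326041)
G + z(1896, j(-15)) = 326041 + (-15)² = 326041 + 225 = 326266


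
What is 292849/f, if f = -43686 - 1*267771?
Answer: -292849/311457 ≈ -0.94026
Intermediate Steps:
f = -311457 (f = -43686 - 267771 = -311457)
292849/f = 292849/(-311457) = 292849*(-1/311457) = -292849/311457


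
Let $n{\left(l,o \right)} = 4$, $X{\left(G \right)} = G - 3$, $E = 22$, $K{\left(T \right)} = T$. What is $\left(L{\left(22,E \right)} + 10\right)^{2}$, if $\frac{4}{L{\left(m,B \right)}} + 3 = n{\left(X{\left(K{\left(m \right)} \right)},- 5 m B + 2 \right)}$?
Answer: $196$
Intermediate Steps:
$X{\left(G \right)} = -3 + G$
$L{\left(m,B \right)} = 4$ ($L{\left(m,B \right)} = \frac{4}{-3 + 4} = \frac{4}{1} = 4 \cdot 1 = 4$)
$\left(L{\left(22,E \right)} + 10\right)^{2} = \left(4 + 10\right)^{2} = 14^{2} = 196$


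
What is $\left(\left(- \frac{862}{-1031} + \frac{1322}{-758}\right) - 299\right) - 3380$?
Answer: $- \frac{1437920364}{390749} \approx -3679.9$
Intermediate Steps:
$\left(\left(- \frac{862}{-1031} + \frac{1322}{-758}\right) - 299\right) - 3380 = \left(\left(\left(-862\right) \left(- \frac{1}{1031}\right) + 1322 \left(- \frac{1}{758}\right)\right) - 299\right) - 3380 = \left(\left(\frac{862}{1031} - \frac{661}{379}\right) - 299\right) - 3380 = \left(- \frac{354793}{390749} - 299\right) - 3380 = - \frac{117188744}{390749} - 3380 = - \frac{1437920364}{390749}$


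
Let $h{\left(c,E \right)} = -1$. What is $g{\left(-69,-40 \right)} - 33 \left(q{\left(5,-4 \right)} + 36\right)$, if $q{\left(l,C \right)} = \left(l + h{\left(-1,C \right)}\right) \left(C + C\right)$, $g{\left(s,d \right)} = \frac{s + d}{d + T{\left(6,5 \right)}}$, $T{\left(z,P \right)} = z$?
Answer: $- \frac{4379}{34} \approx -128.79$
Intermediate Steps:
$g{\left(s,d \right)} = \frac{d + s}{6 + d}$ ($g{\left(s,d \right)} = \frac{s + d}{d + 6} = \frac{d + s}{6 + d}$)
$q{\left(l,C \right)} = 2 C \left(-1 + l\right)$ ($q{\left(l,C \right)} = \left(l - 1\right) \left(C + C\right) = \left(-1 + l\right) 2 C = 2 C \left(-1 + l\right)$)
$g{\left(-69,-40 \right)} - 33 \left(q{\left(5,-4 \right)} + 36\right) = \frac{-40 - 69}{6 - 40} - 33 \left(2 \left(-4\right) \left(-1 + 5\right) + 36\right) = \frac{1}{-34} \left(-109\right) - 33 \left(2 \left(-4\right) 4 + 36\right) = \left(- \frac{1}{34}\right) \left(-109\right) - 33 \left(-32 + 36\right) = \frac{109}{34} - 33 \cdot 4 = \frac{109}{34} - 132 = - \frac{4379}{34}$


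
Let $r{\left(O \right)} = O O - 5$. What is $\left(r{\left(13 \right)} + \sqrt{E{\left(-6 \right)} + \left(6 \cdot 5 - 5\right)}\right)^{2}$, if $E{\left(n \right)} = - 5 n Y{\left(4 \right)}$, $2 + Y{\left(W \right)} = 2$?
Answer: $28561$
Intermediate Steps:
$Y{\left(W \right)} = 0$ ($Y{\left(W \right)} = -2 + 2 = 0$)
$E{\left(n \right)} = 0$ ($E{\left(n \right)} = - 5 n 0 = 0$)
$r{\left(O \right)} = -5 + O^{2}$ ($r{\left(O \right)} = O^{2} - 5 = -5 + O^{2}$)
$\left(r{\left(13 \right)} + \sqrt{E{\left(-6 \right)} + \left(6 \cdot 5 - 5\right)}\right)^{2} = \left(\left(-5 + 13^{2}\right) + \sqrt{0 + \left(6 \cdot 5 - 5\right)}\right)^{2} = \left(\left(-5 + 169\right) + \sqrt{0 + \left(30 - 5\right)}\right)^{2} = \left(164 + \sqrt{0 + 25}\right)^{2} = \left(164 + \sqrt{25}\right)^{2} = \left(164 + 5\right)^{2} = 169^{2} = 28561$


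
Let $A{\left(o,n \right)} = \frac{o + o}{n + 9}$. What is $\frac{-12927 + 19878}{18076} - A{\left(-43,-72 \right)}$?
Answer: $- \frac{1116623}{1138788} \approx -0.98054$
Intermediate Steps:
$A{\left(o,n \right)} = \frac{2 o}{9 + n}$
$\frac{-12927 + 19878}{18076} - A{\left(-43,-72 \right)} = \frac{-12927 + 19878}{18076} - 2 \left(-43\right) \frac{1}{9 - 72} = 6951 \cdot \frac{1}{18076} - 2 \left(-43\right) \frac{1}{-63} = \frac{6951}{18076} - 2 \left(-43\right) \left(- \frac{1}{63}\right) = \frac{6951}{18076} - \frac{86}{63} = - \frac{1116623}{1138788}$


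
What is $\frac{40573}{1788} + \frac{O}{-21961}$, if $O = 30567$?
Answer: $\frac{836369857}{39266268} \approx 21.3$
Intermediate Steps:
$\frac{40573}{1788} + \frac{O}{-21961} = \frac{40573}{1788} + \frac{30567}{-21961} = 40573 \cdot \frac{1}{1788} + 30567 \left(- \frac{1}{21961}\right) = \frac{40573}{1788} - \frac{30567}{21961} = \frac{836369857}{39266268}$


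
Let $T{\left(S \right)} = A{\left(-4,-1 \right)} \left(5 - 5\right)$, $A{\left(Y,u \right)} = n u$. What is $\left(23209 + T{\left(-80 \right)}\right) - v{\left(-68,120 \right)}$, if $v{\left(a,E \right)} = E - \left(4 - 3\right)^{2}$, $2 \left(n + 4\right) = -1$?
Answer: $23090$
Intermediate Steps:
$n = - \frac{9}{2}$ ($n = -4 + \frac{1}{2} \left(-1\right) = -4 - \frac{1}{2} = - \frac{9}{2} \approx -4.5$)
$A{\left(Y,u \right)} = - \frac{9 u}{2}$
$T{\left(S \right)} = 0$ ($T{\left(S \right)} = \left(- \frac{9}{2}\right) \left(-1\right) \left(5 - 5\right) = \frac{9}{2} \cdot 0 = 0$)
$v{\left(a,E \right)} = -1 + E$ ($v{\left(a,E \right)} = E - 1^{2} = E - 1 = -1 + E$)
$\left(23209 + T{\left(-80 \right)}\right) - v{\left(-68,120 \right)} = \left(23209 + 0\right) - \left(-1 + 120\right) = 23209 - 119 = 23090$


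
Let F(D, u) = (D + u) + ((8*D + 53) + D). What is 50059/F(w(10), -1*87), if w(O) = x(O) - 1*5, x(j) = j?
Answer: 50059/16 ≈ 3128.7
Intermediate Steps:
w(O) = -5 + O (w(O) = O - 1*5 = O - 5 = -5 + O)
F(D, u) = 53 + u + 10*D (F(D, u) = (D + u) + ((53 + 8*D) + D) = (D + u) + (53 + 9*D) = 53 + u + 10*D)
50059/F(w(10), -1*87) = 50059/(53 - 1*87 + 10*(-5 + 10)) = 50059/(53 - 87 + 10*5) = 50059/(53 - 87 + 50) = 50059/16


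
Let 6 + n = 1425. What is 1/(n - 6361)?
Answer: -1/4942 ≈ -0.00020235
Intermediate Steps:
n = 1419 (n = -6 + 1425 = 1419)
1/(n - 6361) = 1/(1419 - 6361) = 1/(-4942) = -1/4942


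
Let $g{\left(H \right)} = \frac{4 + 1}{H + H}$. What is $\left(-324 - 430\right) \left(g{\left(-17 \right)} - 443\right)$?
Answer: $\frac{5680259}{17} \approx 3.3413 \cdot 10^{5}$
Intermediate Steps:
$g{\left(H \right)} = \frac{5}{2 H}$
$\left(-324 - 430\right) \left(g{\left(-17 \right)} - 443\right) = \left(-324 - 430\right) \left(\frac{5}{2 \left(-17\right)} - 443\right) = - 754 \left(\frac{5}{2} \left(- \frac{1}{17}\right) - 443\right) = - 754 \left(- \frac{5}{34} - 443\right) = \left(-754\right) \left(- \frac{15067}{34}\right) = \frac{5680259}{17}$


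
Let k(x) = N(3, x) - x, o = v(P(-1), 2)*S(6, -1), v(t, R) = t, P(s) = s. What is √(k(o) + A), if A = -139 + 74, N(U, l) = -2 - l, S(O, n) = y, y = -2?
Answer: I*√71 ≈ 8.4261*I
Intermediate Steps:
S(O, n) = -2
o = 2 (o = -1*(-2) = 2)
k(x) = -2 - 2*x (k(x) = (-2 - x) - x = -2 - 2*x)
A = -65
√(k(o) + A) = √((-2 - 2*2) - 65) = √((-2 - 4) - 65) = √(-6 - 65) = √(-71) = I*√71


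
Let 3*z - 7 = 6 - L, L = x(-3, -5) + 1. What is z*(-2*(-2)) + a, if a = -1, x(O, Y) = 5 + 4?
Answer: 3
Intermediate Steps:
x(O, Y) = 9
L = 10 (L = 9 + 1 = 10)
z = 1 (z = 7/3 + (6 - 1*10)/3 = 7/3 + (6 - 10)/3 = 7/3 + (⅓)*(-4) = 7/3 - 4/3 = 1)
z*(-2*(-2)) + a = 1*(-2*(-2)) - 1 = 1*4 - 1 = 4 - 1 = 3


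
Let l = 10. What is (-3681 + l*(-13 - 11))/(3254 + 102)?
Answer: -3921/3356 ≈ -1.1684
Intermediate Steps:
(-3681 + l*(-13 - 11))/(3254 + 102) = (-3681 + 10*(-13 - 11))/(3254 + 102) = (-3681 + 10*(-24))/3356 = (-3681 - 240)*(1/3356) = -3921*1/3356 = -3921/3356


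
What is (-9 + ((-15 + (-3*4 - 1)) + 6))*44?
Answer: -1364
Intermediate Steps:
(-9 + ((-15 + (-3*4 - 1)) + 6))*44 = (-9 + ((-15 + (-12 - 1)) + 6))*44 = (-9 + ((-15 - 13) + 6))*44 = (-9 + (-28 + 6))*44 = (-9 - 22)*44 = -31*44 = -1364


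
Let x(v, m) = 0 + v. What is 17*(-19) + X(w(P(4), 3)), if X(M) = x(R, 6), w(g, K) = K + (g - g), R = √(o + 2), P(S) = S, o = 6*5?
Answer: -323 + 4*√2 ≈ -317.34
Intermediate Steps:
o = 30
R = 4*√2 (R = √(30 + 2) = √32 = 4*√2 ≈ 5.6569)
x(v, m) = v
w(g, K) = K (w(g, K) = K + 0 = K)
X(M) = 4*√2
17*(-19) + X(w(P(4), 3)) = 17*(-19) + 4*√2 = -323 + 4*√2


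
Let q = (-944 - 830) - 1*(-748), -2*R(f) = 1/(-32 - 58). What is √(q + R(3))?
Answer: I*√923395/30 ≈ 32.031*I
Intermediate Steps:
R(f) = 1/180 (R(f) = -1/(2*(-32 - 58)) = -½/(-90) = -½*(-1/90) = 1/180)
q = -1026 (q = -1774 + 748 = -1026)
√(q + R(3)) = √(-1026 + 1/180) = √(-184679/180) = I*√923395/30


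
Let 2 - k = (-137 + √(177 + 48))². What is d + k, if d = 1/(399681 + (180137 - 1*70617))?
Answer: -7577929281/509201 ≈ -14882.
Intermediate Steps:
k = -14882 (k = 2 - (-137 + √(177 + 48))² = 2 - (-137 + √225)² = 2 - (-137 + 15)² = 2 - 1*(-122)² = 2 - 1*14884 = 2 - 14884 = -14882)
d = 1/509201 (d = 1/(399681 + (180137 - 70617)) = 1/(399681 + 109520) = 1/509201 ≈ 1.9639e-6)
d + k = 1/509201 - 14882 = -7577929281/509201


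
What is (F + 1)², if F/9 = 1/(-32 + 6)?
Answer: 289/676 ≈ 0.42752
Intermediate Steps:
F = -9/26 (F = 9/(-32 + 6) = 9/(-26) = 9*(-1/26) = -9/26 ≈ -0.34615)
(F + 1)² = (-9/26 + 1)² = (17/26)² = 289/676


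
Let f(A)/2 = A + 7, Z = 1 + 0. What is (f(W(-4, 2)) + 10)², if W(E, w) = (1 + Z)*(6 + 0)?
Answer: 2304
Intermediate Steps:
Z = 1
W(E, w) = 12 (W(E, w) = (1 + 1)*(6 + 0) = 2*6 = 12)
f(A) = 14 + 2*A (f(A) = 2*(A + 7) = 2*(7 + A) = 14 + 2*A)
(f(W(-4, 2)) + 10)² = ((14 + 2*12) + 10)² = ((14 + 24) + 10)² = (38 + 10)² = 48² = 2304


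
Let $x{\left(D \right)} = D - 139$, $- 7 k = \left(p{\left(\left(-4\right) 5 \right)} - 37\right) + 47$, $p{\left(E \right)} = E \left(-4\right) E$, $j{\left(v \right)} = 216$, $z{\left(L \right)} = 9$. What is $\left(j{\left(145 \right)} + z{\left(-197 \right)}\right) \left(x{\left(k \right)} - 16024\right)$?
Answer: $- \frac{25098975}{7} \approx -3.5856 \cdot 10^{6}$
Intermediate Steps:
$p{\left(E \right)} = - 4 E^{2}$ ($p{\left(E \right)} = - 4 E E = - 4 E^{2}$)
$k = \frac{1590}{7}$ ($k = - \frac{\left(- 4 \left(\left(-4\right) 5\right)^{2} - 37\right) + 47}{7} = - \frac{\left(- 4 \left(-20\right)^{2} - 37\right) + 47}{7} = - \frac{\left(\left(-4\right) 400 - 37\right) + 47}{7} = - \frac{\left(-1600 - 37\right) + 47}{7} = - \frac{-1637 + 47}{7} = \left(- \frac{1}{7}\right) \left(-1590\right) = \frac{1590}{7} \approx 227.14$)
$x{\left(D \right)} = -139 + D$
$\left(j{\left(145 \right)} + z{\left(-197 \right)}\right) \left(x{\left(k \right)} - 16024\right) = \left(216 + 9\right) \left(\left(-139 + \frac{1590}{7}\right) - 16024\right) = 225 \left(\frac{617}{7} - 16024\right) = 225 \left(- \frac{111551}{7}\right) = - \frac{25098975}{7}$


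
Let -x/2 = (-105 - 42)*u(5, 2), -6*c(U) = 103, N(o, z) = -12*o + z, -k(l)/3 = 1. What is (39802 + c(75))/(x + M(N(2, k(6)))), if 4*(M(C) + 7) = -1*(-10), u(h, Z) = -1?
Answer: -238709/1791 ≈ -133.28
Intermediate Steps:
k(l) = -3 (k(l) = -3*1 = -3)
N(o, z) = z - 12*o
M(C) = -9/2 (M(C) = -7 + (-1*(-10))/4 = -7 + (1/4)*10 = -7 + 5/2 = -9/2)
c(U) = -103/6 (c(U) = -1/6*103 = -103/6)
x = -294 (x = -2*(-105 - 42)*(-1) = -(-294)*(-1) = -2*147 = -294)
(39802 + c(75))/(x + M(N(2, k(6)))) = (39802 - 103/6)/(-294 - 9/2) = 238709/(6*(-597/2)) = (238709/6)*(-2/597) = -238709/1791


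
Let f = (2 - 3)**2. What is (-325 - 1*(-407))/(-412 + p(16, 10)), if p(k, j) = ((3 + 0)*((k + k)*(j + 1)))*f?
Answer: 41/322 ≈ 0.12733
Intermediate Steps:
f = 1 (f = (-1)**2 = 1)
p(k, j) = 6*k*(1 + j) (p(k, j) = ((3 + 0)*((k + k)*(j + 1)))*1 = (3*((2*k)*(1 + j)))*1 = (3*(2*k*(1 + j)))*1 = (6*k*(1 + j))*1 = 6*k*(1 + j))
(-325 - 1*(-407))/(-412 + p(16, 10)) = (-325 - 1*(-407))/(-412 + 6*16*(1 + 10)) = (-325 + 407)/(-412 + 6*16*11) = 82/(-412 + 1056) = 82/644 = 82*(1/644) = 41/322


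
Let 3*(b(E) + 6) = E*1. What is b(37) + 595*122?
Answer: 217789/3 ≈ 72596.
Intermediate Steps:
b(E) = -6 + E/3 (b(E) = -6 + (E*1)/3 = -6 + E/3)
b(37) + 595*122 = (-6 + (⅓)*37) + 595*122 = (-6 + 37/3) + 72590 = 19/3 + 72590 = 217789/3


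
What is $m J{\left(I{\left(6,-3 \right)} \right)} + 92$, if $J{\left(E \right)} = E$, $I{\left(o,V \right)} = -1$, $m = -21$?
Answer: $113$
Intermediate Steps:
$m J{\left(I{\left(6,-3 \right)} \right)} + 92 = \left(-21\right) \left(-1\right) + 92 = 21 + 92 = 113$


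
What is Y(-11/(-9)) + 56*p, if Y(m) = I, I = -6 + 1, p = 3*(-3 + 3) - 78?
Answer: -4373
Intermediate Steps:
p = -78 (p = 3*0 - 78 = 0 - 78 = -78)
I = -5
Y(m) = -5
Y(-11/(-9)) + 56*p = -5 + 56*(-78) = -5 - 4368 = -4373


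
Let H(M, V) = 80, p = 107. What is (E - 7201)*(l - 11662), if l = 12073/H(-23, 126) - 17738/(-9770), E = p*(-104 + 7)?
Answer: 790717366905/3908 ≈ 2.0233e+8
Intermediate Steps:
E = -10379 (E = 107*(-104 + 7) = 107*(-97) = -10379)
l = 2387445/15632 (l = 12073/80 - 17738/(-9770) = 12073*(1/80) - 17738*(-1/9770) = 12073/80 + 8869/4885 = 2387445/15632 ≈ 152.73)
(E - 7201)*(l - 11662) = (-10379 - 7201)*(2387445/15632 - 11662) = -17580*(-179912939/15632) = 790717366905/3908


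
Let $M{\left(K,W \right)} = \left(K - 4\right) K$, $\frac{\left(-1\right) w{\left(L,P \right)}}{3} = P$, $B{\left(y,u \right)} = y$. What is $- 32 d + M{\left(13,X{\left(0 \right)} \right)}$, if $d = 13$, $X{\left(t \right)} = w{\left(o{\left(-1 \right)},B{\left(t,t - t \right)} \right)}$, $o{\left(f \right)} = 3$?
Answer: $-299$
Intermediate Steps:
$w{\left(L,P \right)} = - 3 P$
$X{\left(t \right)} = - 3 t$
$M{\left(K,W \right)} = K \left(-4 + K\right)$ ($M{\left(K,W \right)} = \left(-4 + K\right) K = K \left(-4 + K\right)$)
$- 32 d + M{\left(13,X{\left(0 \right)} \right)} = \left(-32\right) 13 + 13 \left(-4 + 13\right) = -416 + 13 \cdot 9 = -416 + 117 = -299$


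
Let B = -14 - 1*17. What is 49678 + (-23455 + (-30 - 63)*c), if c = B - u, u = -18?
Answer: 27432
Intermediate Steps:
B = -31 (B = -14 - 17 = -31)
c = -13 (c = -31 - 1*(-18) = -31 + 18 = -13)
49678 + (-23455 + (-30 - 63)*c) = 49678 + (-23455 + (-30 - 63)*(-13)) = 49678 + (-23455 - 93*(-13)) = 49678 + (-23455 + 1209) = 49678 - 22246 = 27432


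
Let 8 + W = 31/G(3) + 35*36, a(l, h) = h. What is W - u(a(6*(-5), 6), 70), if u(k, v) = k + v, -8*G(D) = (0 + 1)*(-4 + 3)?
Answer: 1424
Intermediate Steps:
G(D) = 1/8 (G(D) = -(0 + 1)*(-4 + 3)/8 = -(-1)/8 = -1/8*(-1) = 1/8)
W = 1500 (W = -8 + (31/(1/8) + 35*36) = -8 + (31*8 + 1260) = -8 + (248 + 1260) = -8 + 1508 = 1500)
W - u(a(6*(-5), 6), 70) = 1500 - (6 + 70) = 1500 - 1*76 = 1500 - 76 = 1424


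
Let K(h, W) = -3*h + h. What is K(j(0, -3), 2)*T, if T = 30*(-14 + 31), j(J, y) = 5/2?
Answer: -2550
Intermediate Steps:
j(J, y) = 5/2 (j(J, y) = 5*(½) = 5/2)
K(h, W) = -2*h
T = 510 (T = 30*17 = 510)
K(j(0, -3), 2)*T = -2*5/2*510 = -5*510 = -2550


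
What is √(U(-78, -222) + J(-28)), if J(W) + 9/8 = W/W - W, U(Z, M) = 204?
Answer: √3710/4 ≈ 15.227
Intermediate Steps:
J(W) = -⅛ - W (J(W) = -9/8 + (W/W - W) = -9/8 + (1 - W) = -⅛ - W)
√(U(-78, -222) + J(-28)) = √(204 + (-⅛ - 1*(-28))) = √(204 + (-⅛ + 28)) = √(204 + 223/8) = √(1855/8) = √3710/4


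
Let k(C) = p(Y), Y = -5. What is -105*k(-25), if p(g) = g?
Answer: 525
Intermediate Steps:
k(C) = -5
-105*k(-25) = -105*(-5) = 525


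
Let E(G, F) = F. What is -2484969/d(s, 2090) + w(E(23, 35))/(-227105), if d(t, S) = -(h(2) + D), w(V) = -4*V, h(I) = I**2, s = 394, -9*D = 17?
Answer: 1015827993073/862999 ≈ 1.1771e+6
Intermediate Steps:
D = -17/9 (D = -1/9*17 = -17/9 ≈ -1.8889)
d(t, S) = -19/9 (d(t, S) = -(2**2 - 17/9) = -(4 - 17/9) = -1*19/9 = -19/9)
-2484969/d(s, 2090) + w(E(23, 35))/(-227105) = -2484969/(-19/9) - 4*35/(-227105) = -2484969*(-9/19) - 140*(-1/227105) = 22364721/19 + 28/45421 = 1015827993073/862999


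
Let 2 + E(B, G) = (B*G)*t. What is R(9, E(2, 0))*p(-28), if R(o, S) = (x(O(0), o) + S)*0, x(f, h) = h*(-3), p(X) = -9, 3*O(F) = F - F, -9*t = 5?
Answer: 0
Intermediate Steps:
t = -5/9 (t = -⅑*5 = -5/9 ≈ -0.55556)
O(F) = 0 (O(F) = (F - F)/3 = (⅓)*0 = 0)
x(f, h) = -3*h
E(B, G) = -2 - 5*B*G/9 (E(B, G) = -2 + (B*G)*(-5/9) = -2 - 5*B*G/9)
R(o, S) = 0 (R(o, S) = (-3*o + S)*0 = (S - 3*o)*0 = 0)
R(9, E(2, 0))*p(-28) = 0*(-9) = 0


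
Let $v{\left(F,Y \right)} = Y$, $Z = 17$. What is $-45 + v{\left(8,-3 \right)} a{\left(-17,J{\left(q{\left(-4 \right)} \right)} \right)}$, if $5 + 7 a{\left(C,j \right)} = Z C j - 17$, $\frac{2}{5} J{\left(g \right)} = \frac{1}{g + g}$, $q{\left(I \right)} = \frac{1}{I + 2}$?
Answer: $- \frac{4833}{14} \approx -345.21$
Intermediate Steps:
$q{\left(I \right)} = \frac{1}{2 + I}$
$J{\left(g \right)} = \frac{5}{4 g}$ ($J{\left(g \right)} = \frac{5}{2 \left(g + g\right)} = \frac{5}{2 \cdot 2 g} = \frac{5 \frac{1}{2 g}}{2} = \frac{5}{4 g}$)
$a{\left(C,j \right)} = - \frac{22}{7} + \frac{17 C j}{7}$ ($a{\left(C,j \right)} = - \frac{5}{7} + \frac{17 C j - 17}{7} = - \frac{5}{7} + \frac{-17 + 17 C j}{7} = - \frac{5}{7} + \left(- \frac{17}{7} + \frac{17 C j}{7}\right) = - \frac{22}{7} + \frac{17 C j}{7}$)
$-45 + v{\left(8,-3 \right)} a{\left(-17,J{\left(q{\left(-4 \right)} \right)} \right)} = -45 - 3 \left(- \frac{22}{7} + \frac{17}{7} \left(-17\right) \frac{5}{4 \frac{1}{2 - 4}}\right) = -45 - 3 \left(- \frac{22}{7} + \frac{17}{7} \left(-17\right) \frac{5}{4 \frac{1}{-2}}\right) = -45 - 3 \left(- \frac{22}{7} + \frac{17}{7} \left(-17\right) \frac{5}{4 \left(- \frac{1}{2}\right)}\right) = -45 - 3 \left(- \frac{22}{7} + \frac{17}{7} \left(-17\right) \frac{5}{4} \left(-2\right)\right) = -45 - 3 \left(- \frac{22}{7} + \frac{17}{7} \left(-17\right) \left(- \frac{5}{2}\right)\right) = -45 - 3 \left(- \frac{22}{7} + \frac{1445}{14}\right) = -45 - \frac{4203}{14} = - \frac{4833}{14}$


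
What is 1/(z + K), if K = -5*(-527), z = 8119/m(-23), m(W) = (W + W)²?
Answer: 92/242773 ≈ 0.00037895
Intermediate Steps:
m(W) = 4*W² (m(W) = (2*W)² = 4*W²)
z = 353/92 (z = 8119/((4*(-23)²)) = 8119/((4*529)) = 8119/2116 = 8119*(1/2116) = 353/92 ≈ 3.8370)
K = 2635
1/(z + K) = 1/(353/92 + 2635) = 1/(242773/92) = 92/242773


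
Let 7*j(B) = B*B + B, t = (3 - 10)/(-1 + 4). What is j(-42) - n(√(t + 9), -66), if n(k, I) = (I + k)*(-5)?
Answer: -84 + 10*√15/3 ≈ -71.090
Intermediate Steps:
t = -7/3 ≈ -2.3333
n(k, I) = -5*I - 5*k
j(B) = B/7 + B²/7 (j(B) = (B*B + B)/7 = (B² + B)/7 = (B + B²)/7 = B/7 + B²/7)
j(-42) - n(√(t + 9), -66) = (⅐)*(-42)*(1 - 42) - (-5*(-66) - 5*√(-7/3 + 9)) = (⅐)*(-42)*(-41) - (330 - 10*√15/3) = 246 - (330 - 10*√15/3) = 246 + (-330 + 10*√15/3) = -84 + 10*√15/3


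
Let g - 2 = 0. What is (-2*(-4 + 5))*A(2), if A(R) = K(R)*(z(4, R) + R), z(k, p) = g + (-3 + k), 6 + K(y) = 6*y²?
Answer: -180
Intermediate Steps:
g = 2 (g = 2 + 0 = 2)
K(y) = -6 + 6*y²
z(k, p) = -1 + k (z(k, p) = 2 + (-3 + k) = -1 + k)
A(R) = (-6 + 6*R²)*(3 + R) (A(R) = (-6 + 6*R²)*((-1 + 4) + R) = (-6 + 6*R²)*(3 + R))
(-2*(-4 + 5))*A(2) = (-2*(-4 + 5))*(6*(-1 + 2²)*(3 + 2)) = (-2*1)*(6*(-1 + 4)*5) = -12*3*5 = -2*90 = -180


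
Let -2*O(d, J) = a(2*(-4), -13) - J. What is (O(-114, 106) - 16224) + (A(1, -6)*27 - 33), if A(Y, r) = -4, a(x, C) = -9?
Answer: -32615/2 ≈ -16308.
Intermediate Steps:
O(d, J) = 9/2 + J/2 (O(d, J) = -(-9 - J)/2 = 9/2 + J/2)
(O(-114, 106) - 16224) + (A(1, -6)*27 - 33) = ((9/2 + (½)*106) - 16224) + (-4*27 - 33) = ((9/2 + 53) - 16224) + (-108 - 33) = (115/2 - 16224) - 141 = -32333/2 - 141 = -32615/2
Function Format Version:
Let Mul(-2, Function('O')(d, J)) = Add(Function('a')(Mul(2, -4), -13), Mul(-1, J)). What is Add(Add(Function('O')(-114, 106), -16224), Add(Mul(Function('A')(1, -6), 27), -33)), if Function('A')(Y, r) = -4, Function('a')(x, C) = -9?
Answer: Rational(-32615, 2) ≈ -16308.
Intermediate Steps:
Function('O')(d, J) = Add(Rational(9, 2), Mul(Rational(1, 2), J)) (Function('O')(d, J) = Mul(Rational(-1, 2), Add(-9, Mul(-1, J))) = Add(Rational(9, 2), Mul(Rational(1, 2), J)))
Add(Add(Function('O')(-114, 106), -16224), Add(Mul(Function('A')(1, -6), 27), -33)) = Add(Add(Add(Rational(9, 2), Mul(Rational(1, 2), 106)), -16224), Add(Mul(-4, 27), -33)) = Add(Add(Add(Rational(9, 2), 53), -16224), Add(-108, -33)) = Add(Add(Rational(115, 2), -16224), -141) = Add(Rational(-32333, 2), -141) = Rational(-32615, 2)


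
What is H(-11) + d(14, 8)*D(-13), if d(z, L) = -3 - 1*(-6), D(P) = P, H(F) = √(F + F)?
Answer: -39 + I*√22 ≈ -39.0 + 4.6904*I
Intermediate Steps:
H(F) = √2*√F (H(F) = √(2*F) = √2*√F)
d(z, L) = 3 (d(z, L) = -3 + 6 = 3)
H(-11) + d(14, 8)*D(-13) = √2*√(-11) + 3*(-13) = √2*(I*√11) - 39 = I*√22 - 39 = -39 + I*√22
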